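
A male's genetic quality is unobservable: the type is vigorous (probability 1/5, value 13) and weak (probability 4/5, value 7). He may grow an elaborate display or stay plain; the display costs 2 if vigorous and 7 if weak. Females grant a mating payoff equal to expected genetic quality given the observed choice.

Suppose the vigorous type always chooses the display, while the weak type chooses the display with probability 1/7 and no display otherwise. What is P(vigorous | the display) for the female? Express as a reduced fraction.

7/11

P(the display) = (1/5)·1 + (4/5)·(1/7) = 11/35.
By Bayes' rule, P(vigorous | the display) = (1/5) / (11/35) = 7/11.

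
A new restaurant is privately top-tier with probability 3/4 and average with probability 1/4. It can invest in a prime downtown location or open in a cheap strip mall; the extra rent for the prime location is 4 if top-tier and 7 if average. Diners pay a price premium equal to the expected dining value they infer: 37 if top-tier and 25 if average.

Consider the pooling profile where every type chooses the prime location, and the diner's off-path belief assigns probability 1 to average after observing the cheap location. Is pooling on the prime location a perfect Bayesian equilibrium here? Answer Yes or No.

Yes

On path, the diner holds the prior and pays 3/4·37 + 1/4·25 = 34. Off path (the cheap location), believing average, it pays 25.
top-tier: the prime location nets 34 − 4 = 30; the cheap location nets 25. top-tier stays.
average: the prime location nets 34 − 7 = 27; the cheap location nets 25. average stays.
No type deviates, so pooling is sustained.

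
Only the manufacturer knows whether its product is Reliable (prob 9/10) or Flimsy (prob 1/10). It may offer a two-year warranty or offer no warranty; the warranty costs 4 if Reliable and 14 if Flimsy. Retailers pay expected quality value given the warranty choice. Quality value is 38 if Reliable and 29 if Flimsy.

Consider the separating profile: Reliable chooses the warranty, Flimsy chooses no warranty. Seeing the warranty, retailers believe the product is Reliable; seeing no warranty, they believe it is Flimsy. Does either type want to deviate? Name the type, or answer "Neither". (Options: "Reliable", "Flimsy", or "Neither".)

Neither

The warranty pays 38; no warranty pays 29.
Reliable: assigned the warranty, nets 38 − 4 = 34; deviating to no warranty nets 29.
Flimsy: assigned no warranty, nets 29; deviating to the warranty nets 38 − 14 = 24.
Both types strictly prefer their assigned action; no profitable deviation.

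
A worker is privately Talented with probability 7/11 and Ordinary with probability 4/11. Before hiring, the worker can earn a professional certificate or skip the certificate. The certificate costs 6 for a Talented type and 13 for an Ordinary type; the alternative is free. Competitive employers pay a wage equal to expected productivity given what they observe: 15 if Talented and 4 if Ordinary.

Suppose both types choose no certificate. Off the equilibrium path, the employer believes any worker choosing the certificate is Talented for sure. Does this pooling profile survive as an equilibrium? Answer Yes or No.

Yes

On path, the employer holds the prior and pays 7/11·15 + 4/11·4 = 11. Off path (the certificate), believing Talented, it pays 15.
Talented: no certificate nets 11; the certificate nets 15 − 6 = 9. Talented stays.
Ordinary: no certificate nets 11; the certificate nets 15 − 13 = 2. Ordinary stays.
No type deviates, so pooling is sustained.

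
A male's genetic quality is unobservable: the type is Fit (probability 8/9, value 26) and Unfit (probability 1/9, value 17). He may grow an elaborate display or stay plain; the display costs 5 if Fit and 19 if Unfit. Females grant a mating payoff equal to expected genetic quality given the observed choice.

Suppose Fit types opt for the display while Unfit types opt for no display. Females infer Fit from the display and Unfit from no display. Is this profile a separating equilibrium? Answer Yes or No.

Yes

Under these beliefs, the display earns mating payoff 26 and no display earns mating payoff 17.
Fit: the display nets 26 − 5 = 21; no display nets 17. Fit prefers the display.
Unfit: the display nets 26 − 19 = 7; no display nets 17. Unfit prefers no display.
Neither type deviates, so the separating profile is an equilibrium.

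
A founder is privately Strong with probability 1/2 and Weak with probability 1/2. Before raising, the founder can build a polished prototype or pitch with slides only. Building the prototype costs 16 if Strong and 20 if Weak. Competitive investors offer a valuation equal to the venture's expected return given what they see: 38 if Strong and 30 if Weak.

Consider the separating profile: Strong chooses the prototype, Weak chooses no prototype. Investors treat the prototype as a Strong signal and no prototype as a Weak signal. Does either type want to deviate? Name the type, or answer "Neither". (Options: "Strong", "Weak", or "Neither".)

Strong

The prototype pays 38; no prototype pays 30.
Strong: assigned the prototype, nets 38 − 16 = 22; deviating to no prototype nets 30.
Weak: assigned no prototype, nets 30; deviating to the prototype nets 38 − 20 = 18.
The Strong type gains 8 by deviating.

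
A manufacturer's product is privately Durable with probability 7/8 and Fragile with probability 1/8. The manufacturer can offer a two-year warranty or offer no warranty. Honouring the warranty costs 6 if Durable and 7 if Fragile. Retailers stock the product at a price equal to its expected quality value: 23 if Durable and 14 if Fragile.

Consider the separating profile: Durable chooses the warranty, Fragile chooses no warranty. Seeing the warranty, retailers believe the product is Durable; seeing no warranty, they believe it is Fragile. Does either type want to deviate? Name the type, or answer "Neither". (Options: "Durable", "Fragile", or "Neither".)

Fragile

The warranty pays 23; no warranty pays 14.
Durable: assigned the warranty, nets 23 − 6 = 17; deviating to no warranty nets 14.
Fragile: assigned no warranty, nets 14; deviating to the warranty nets 23 − 7 = 16.
The Fragile type gains 2 by deviating.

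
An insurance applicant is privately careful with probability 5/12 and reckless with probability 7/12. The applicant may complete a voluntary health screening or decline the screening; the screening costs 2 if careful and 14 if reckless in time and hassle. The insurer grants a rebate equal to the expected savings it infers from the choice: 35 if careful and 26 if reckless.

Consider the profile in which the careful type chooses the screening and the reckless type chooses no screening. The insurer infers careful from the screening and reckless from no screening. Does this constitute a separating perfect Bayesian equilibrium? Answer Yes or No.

Under these beliefs, the screening earns rebate 35 and no screening earns rebate 26.
careful: the screening nets 35 − 2 = 33; no screening nets 26. careful prefers the screening.
reckless: the screening nets 35 − 14 = 21; no screening nets 26. reckless prefers no screening.
Neither type deviates, so the separating profile is an equilibrium.

Yes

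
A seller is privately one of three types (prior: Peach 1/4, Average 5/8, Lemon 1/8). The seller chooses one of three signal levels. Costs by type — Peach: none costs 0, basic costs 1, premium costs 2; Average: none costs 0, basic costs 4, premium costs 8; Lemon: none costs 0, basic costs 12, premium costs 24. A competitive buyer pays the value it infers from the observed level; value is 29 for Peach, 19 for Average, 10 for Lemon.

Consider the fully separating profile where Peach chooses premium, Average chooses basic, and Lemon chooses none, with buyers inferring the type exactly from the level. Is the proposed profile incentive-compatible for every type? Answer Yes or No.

No

Separating prices: premium → 29, basic → 19, none → 10.
Peach (assigned premium): none: 10 − 0 = 10; basic: 19 − 1 = 18; premium: 29 − 2 = 27. Peach stays.
Average (assigned basic): none: 10 − 0 = 10; basic: 19 − 4 = 15; premium: 29 − 8 = 21. Average prefers premium.
Lemon (assigned none): none: 10 − 0 = 10; basic: 19 − 12 = 7; premium: 29 − 24 = 5. Lemon stays.
At least one type deviates; the separating profile fails.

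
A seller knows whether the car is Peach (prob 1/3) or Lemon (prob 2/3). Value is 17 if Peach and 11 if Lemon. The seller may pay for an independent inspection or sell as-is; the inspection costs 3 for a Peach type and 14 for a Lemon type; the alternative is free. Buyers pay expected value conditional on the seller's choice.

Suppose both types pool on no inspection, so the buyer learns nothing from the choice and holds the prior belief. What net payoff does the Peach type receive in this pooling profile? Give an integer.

Pooled price = 1/3·17 + 2/3·11 = 13.
Peach pays no cost for no inspection, so net payoff = 13.

13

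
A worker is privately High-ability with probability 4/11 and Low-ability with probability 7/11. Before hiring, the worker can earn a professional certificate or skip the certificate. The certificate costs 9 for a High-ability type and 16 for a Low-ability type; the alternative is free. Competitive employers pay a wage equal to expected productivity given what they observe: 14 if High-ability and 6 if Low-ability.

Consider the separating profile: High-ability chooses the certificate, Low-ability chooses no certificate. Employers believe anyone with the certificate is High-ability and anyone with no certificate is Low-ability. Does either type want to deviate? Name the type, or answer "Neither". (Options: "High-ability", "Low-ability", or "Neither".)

The certificate pays 14; no certificate pays 6.
High-ability: assigned the certificate, nets 14 − 9 = 5; deviating to no certificate nets 6.
Low-ability: assigned no certificate, nets 6; deviating to the certificate nets 14 − 16 = -2.
The High-ability type gains 1 by deviating.

High-ability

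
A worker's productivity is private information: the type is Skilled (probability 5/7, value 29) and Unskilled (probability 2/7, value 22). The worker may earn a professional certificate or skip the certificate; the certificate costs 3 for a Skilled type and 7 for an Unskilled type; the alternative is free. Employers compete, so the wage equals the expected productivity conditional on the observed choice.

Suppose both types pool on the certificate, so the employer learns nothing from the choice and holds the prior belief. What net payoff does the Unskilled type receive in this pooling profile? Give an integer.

20

Pooled wage = 5/7·29 + 2/7·22 = 27.
Unskilled pays cost 7 for the certificate, so net payoff = 27 − 7 = 20.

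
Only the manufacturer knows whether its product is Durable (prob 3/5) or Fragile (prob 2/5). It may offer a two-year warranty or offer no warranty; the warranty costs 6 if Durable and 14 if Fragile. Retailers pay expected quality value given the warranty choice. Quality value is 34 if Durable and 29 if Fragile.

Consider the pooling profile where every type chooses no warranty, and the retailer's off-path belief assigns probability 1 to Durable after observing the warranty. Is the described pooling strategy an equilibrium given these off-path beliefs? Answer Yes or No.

Yes

On path, the retailer holds the prior and pays 3/5·34 + 2/5·29 = 32. Off path (the warranty), believing Durable, it pays 34.
Durable: no warranty nets 32; the warranty nets 34 − 6 = 28. Durable stays.
Fragile: no warranty nets 32; the warranty nets 34 − 14 = 20. Fragile stays.
No type deviates, so pooling is sustained.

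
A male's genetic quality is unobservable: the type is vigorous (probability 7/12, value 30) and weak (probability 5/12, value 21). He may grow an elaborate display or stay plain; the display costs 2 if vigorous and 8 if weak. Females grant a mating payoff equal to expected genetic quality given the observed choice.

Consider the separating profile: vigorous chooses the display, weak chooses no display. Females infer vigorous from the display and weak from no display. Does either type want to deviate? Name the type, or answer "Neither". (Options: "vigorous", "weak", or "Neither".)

The display pays 30; no display pays 21.
vigorous: assigned the display, nets 30 − 2 = 28; deviating to no display nets 21.
weak: assigned no display, nets 21; deviating to the display nets 30 − 8 = 22.
The weak type gains 1 by deviating.

weak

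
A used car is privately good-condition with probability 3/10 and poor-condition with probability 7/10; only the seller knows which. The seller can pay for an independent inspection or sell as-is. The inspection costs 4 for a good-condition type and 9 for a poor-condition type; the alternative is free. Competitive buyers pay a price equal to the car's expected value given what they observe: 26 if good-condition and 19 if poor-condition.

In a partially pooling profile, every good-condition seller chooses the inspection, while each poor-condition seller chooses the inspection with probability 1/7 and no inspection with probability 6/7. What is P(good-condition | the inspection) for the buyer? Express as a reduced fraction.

P(the inspection) = (3/10)·1 + (7/10)·(1/7) = 2/5.
By Bayes' rule, P(good-condition | the inspection) = (3/10) / (2/5) = 3/4.

3/4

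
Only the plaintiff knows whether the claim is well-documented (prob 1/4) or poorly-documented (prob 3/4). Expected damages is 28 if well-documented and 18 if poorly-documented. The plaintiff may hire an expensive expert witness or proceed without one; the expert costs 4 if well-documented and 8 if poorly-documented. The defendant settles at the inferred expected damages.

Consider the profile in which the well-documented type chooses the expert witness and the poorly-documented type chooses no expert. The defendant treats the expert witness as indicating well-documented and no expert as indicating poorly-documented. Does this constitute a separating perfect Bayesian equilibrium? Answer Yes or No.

No

Under these beliefs, the expert witness earns settlement 28 and no expert earns settlement 18.
well-documented: the expert witness nets 28 − 4 = 24; no expert nets 18. well-documented prefers the expert witness.
poorly-documented: the expert witness nets 28 − 8 = 20; no expert nets 18. poorly-documented would deviate to the expert witness.
poorly-documented has a profitable deviation, so the profile is not an equilibrium.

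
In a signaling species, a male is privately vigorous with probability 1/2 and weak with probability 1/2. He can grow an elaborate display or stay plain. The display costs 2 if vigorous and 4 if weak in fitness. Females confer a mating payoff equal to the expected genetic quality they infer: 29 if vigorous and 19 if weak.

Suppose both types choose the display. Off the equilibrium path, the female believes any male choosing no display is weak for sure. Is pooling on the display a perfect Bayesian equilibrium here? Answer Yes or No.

On path, the female holds the prior and pays 1/2·29 + 1/2·19 = 24. Off path (no display), believing weak, it pays 19.
vigorous: the display nets 24 − 2 = 22; no display nets 19. vigorous stays.
weak: the display nets 24 − 4 = 20; no display nets 19. weak stays.
No type deviates, so pooling is sustained.

Yes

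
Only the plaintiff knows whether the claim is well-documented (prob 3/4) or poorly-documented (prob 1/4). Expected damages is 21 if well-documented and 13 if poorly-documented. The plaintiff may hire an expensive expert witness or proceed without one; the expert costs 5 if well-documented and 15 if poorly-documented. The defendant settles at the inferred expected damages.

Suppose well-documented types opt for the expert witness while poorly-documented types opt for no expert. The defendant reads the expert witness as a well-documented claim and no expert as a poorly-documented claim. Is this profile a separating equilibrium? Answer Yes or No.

Under these beliefs, the expert witness earns settlement 21 and no expert earns settlement 13.
well-documented: the expert witness nets 21 − 5 = 16; no expert nets 13. well-documented prefers the expert witness.
poorly-documented: the expert witness nets 21 − 15 = 6; no expert nets 13. poorly-documented prefers no expert.
Neither type deviates, so the separating profile is an equilibrium.

Yes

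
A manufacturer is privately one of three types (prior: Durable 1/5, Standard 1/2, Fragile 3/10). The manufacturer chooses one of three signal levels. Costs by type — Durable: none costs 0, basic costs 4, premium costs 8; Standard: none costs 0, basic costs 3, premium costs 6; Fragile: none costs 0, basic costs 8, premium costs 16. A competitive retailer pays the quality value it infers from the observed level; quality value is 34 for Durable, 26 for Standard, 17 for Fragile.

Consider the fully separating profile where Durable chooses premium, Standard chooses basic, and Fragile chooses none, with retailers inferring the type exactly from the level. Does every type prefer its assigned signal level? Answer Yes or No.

Separating prices: premium → 34, basic → 26, none → 17.
Durable (assigned premium): none: 17 − 0 = 17; basic: 26 − 4 = 22; premium: 34 − 8 = 26. Durable stays.
Standard (assigned basic): none: 17 − 0 = 17; basic: 26 − 3 = 23; premium: 34 − 6 = 28. Standard prefers premium.
Fragile (assigned none): none: 17 − 0 = 17; basic: 26 − 8 = 18; premium: 34 − 16 = 18. Fragile prefers basic.
At least one type deviates; the separating profile fails.

No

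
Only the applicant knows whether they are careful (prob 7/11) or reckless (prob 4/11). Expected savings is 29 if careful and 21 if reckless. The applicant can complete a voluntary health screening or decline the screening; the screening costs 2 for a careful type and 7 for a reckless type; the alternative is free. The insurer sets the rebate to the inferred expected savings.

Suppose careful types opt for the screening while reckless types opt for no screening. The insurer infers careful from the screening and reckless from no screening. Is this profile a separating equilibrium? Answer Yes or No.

Under these beliefs, the screening earns rebate 29 and no screening earns rebate 21.
careful: the screening nets 29 − 2 = 27; no screening nets 21. careful prefers the screening.
reckless: the screening nets 29 − 7 = 22; no screening nets 21. reckless would deviate to the screening.
reckless has a profitable deviation, so the profile is not an equilibrium.

No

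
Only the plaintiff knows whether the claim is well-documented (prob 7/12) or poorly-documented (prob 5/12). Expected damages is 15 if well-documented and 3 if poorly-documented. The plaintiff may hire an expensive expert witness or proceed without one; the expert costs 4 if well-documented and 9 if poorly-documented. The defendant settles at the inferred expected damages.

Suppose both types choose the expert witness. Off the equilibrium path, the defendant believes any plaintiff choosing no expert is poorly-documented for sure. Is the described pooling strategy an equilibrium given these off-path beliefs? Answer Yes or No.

No

On path, the defendant holds the prior and pays 7/12·15 + 5/12·3 = 10. Off path (no expert), believing poorly-documented, it pays 3.
well-documented: the expert witness nets 10 − 4 = 6; no expert nets 3. well-documented stays.
poorly-documented: the expert witness nets 10 − 9 = 1; no expert nets 3. poorly-documented would deviate.
A type deviates, so pooling fails.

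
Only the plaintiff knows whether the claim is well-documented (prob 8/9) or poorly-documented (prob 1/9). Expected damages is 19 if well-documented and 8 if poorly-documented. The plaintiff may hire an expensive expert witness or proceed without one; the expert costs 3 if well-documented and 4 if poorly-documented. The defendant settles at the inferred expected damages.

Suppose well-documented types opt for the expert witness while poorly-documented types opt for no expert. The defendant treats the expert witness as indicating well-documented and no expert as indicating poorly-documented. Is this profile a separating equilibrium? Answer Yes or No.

Under these beliefs, the expert witness earns settlement 19 and no expert earns settlement 8.
well-documented: the expert witness nets 19 − 3 = 16; no expert nets 8. well-documented prefers the expert witness.
poorly-documented: the expert witness nets 19 − 4 = 15; no expert nets 8. poorly-documented would deviate to the expert witness.
poorly-documented has a profitable deviation, so the profile is not an equilibrium.

No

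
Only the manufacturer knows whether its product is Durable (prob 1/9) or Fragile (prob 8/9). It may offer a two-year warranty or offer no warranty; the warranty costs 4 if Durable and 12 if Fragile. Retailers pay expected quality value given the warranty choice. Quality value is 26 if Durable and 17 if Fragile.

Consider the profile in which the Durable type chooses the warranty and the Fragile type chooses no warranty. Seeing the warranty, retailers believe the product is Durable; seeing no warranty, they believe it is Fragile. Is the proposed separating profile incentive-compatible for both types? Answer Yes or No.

Under these beliefs, the warranty earns price 26 and no warranty earns price 17.
Durable: the warranty nets 26 − 4 = 22; no warranty nets 17. Durable prefers the warranty.
Fragile: the warranty nets 26 − 12 = 14; no warranty nets 17. Fragile prefers no warranty.
Neither type deviates, so the separating profile is an equilibrium.

Yes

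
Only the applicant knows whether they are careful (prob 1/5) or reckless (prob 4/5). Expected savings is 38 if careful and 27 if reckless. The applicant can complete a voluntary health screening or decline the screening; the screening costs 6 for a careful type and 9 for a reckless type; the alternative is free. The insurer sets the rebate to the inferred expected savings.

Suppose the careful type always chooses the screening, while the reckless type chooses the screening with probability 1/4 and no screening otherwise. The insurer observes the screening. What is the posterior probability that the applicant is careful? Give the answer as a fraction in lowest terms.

1/2

P(the screening) = (1/5)·1 + (4/5)·(1/4) = 2/5.
By Bayes' rule, P(careful | the screening) = (1/5) / (2/5) = 1/2.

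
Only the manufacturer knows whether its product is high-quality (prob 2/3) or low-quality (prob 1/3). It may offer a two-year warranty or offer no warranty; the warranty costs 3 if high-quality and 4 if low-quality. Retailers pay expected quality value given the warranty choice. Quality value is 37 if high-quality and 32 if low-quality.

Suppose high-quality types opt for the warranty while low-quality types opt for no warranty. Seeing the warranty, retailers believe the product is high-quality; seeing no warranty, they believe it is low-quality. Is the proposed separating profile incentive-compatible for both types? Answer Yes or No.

No

Under these beliefs, the warranty earns price 37 and no warranty earns price 32.
high-quality: the warranty nets 37 − 3 = 34; no warranty nets 32. high-quality prefers the warranty.
low-quality: the warranty nets 37 − 4 = 33; no warranty nets 32. low-quality would deviate to the warranty.
low-quality has a profitable deviation, so the profile is not an equilibrium.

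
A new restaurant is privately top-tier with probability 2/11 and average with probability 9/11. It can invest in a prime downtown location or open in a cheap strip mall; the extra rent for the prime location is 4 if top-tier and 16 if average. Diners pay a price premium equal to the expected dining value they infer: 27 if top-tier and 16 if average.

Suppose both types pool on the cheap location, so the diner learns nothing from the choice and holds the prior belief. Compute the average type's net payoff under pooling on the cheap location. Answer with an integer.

18

Pooled price premium = 2/11·27 + 9/11·16 = 18.
average pays no cost for the cheap location, so net payoff = 18.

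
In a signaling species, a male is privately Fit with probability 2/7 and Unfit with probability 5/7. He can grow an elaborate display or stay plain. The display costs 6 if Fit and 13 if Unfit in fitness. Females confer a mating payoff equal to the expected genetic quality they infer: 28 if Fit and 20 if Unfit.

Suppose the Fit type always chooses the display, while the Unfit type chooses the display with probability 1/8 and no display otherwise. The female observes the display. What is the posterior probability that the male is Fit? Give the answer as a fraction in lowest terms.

16/21

P(the display) = (2/7)·1 + (5/7)·(1/8) = 3/8.
By Bayes' rule, P(Fit | the display) = (2/7) / (3/8) = 16/21.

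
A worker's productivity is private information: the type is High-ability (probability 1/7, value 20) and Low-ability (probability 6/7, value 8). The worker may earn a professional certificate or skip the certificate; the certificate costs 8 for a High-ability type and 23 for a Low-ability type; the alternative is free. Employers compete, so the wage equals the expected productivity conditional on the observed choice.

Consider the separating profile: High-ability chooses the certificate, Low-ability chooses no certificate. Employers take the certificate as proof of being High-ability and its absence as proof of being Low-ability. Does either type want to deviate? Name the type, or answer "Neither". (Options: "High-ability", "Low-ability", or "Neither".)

Neither

The certificate pays 20; no certificate pays 8.
High-ability: assigned the certificate, nets 20 − 8 = 12; deviating to no certificate nets 8.
Low-ability: assigned no certificate, nets 8; deviating to the certificate nets 20 − 23 = -3.
Both types strictly prefer their assigned action; no profitable deviation.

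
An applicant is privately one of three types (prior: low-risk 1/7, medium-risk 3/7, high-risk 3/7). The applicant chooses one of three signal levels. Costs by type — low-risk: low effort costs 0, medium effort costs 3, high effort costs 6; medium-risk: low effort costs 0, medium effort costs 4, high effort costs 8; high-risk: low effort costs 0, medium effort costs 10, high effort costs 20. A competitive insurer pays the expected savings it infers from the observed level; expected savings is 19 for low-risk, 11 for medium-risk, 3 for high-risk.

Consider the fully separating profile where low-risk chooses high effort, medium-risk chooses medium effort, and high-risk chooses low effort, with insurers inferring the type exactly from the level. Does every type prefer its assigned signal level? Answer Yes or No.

Separating rebates: high effort → 19, medium effort → 11, low effort → 3.
low-risk (assigned high effort): low effort: 3 − 0 = 3; medium effort: 11 − 3 = 8; high effort: 19 − 6 = 13. low-risk stays.
medium-risk (assigned medium effort): low effort: 3 − 0 = 3; medium effort: 11 − 4 = 7; high effort: 19 − 8 = 11. medium-risk prefers high effort.
high-risk (assigned low effort): low effort: 3 − 0 = 3; medium effort: 11 − 10 = 1; high effort: 19 − 20 = -1. high-risk stays.
At least one type deviates; the separating profile fails.

No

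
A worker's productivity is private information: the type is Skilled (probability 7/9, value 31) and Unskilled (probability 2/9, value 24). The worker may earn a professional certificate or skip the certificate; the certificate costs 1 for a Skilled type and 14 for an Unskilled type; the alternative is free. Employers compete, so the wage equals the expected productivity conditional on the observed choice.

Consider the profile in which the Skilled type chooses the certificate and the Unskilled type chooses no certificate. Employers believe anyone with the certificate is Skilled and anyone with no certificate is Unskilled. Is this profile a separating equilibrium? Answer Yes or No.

Under these beliefs, the certificate earns wage 31 and no certificate earns wage 24.
Skilled: the certificate nets 31 − 1 = 30; no certificate nets 24. Skilled prefers the certificate.
Unskilled: the certificate nets 31 − 14 = 17; no certificate nets 24. Unskilled prefers no certificate.
Neither type deviates, so the separating profile is an equilibrium.

Yes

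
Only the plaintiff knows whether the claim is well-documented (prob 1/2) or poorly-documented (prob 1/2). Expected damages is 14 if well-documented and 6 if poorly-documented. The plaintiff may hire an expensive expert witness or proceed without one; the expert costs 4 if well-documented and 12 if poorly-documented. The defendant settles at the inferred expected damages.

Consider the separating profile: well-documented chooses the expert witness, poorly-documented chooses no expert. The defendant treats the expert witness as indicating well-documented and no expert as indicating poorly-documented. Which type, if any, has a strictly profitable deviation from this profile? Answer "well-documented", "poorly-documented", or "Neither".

The expert witness pays 14; no expert pays 6.
well-documented: assigned the expert witness, nets 14 − 4 = 10; deviating to no expert nets 6.
poorly-documented: assigned no expert, nets 6; deviating to the expert witness nets 14 − 12 = 2.
Both types strictly prefer their assigned action; no profitable deviation.

Neither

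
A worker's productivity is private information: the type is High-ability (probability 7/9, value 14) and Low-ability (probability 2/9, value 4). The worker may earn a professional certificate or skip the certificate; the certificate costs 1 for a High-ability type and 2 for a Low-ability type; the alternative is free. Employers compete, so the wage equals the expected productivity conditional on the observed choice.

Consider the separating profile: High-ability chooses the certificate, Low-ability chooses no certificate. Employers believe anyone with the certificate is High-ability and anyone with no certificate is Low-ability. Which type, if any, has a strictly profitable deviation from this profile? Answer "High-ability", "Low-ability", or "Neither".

The certificate pays 14; no certificate pays 4.
High-ability: assigned the certificate, nets 14 − 1 = 13; deviating to no certificate nets 4.
Low-ability: assigned no certificate, nets 4; deviating to the certificate nets 14 − 2 = 12.
The Low-ability type gains 8 by deviating.

Low-ability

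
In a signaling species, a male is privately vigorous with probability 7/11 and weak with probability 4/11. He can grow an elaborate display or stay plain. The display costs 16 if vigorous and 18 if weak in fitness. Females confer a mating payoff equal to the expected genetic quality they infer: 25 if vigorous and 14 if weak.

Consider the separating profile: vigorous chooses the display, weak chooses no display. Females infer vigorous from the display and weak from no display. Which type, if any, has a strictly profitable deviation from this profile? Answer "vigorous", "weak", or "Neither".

vigorous

The display pays 25; no display pays 14.
vigorous: assigned the display, nets 25 − 16 = 9; deviating to no display nets 14.
weak: assigned no display, nets 14; deviating to the display nets 25 − 18 = 7.
The vigorous type gains 5 by deviating.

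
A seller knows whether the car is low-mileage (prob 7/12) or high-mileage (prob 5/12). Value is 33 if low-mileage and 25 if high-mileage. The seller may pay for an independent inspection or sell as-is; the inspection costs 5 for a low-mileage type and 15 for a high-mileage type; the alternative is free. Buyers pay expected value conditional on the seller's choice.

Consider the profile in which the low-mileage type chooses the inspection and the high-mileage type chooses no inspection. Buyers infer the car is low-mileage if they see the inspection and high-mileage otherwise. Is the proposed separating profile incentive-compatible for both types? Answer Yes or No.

Yes

Under these beliefs, the inspection earns price 33 and no inspection earns price 25.
low-mileage: the inspection nets 33 − 5 = 28; no inspection nets 25. low-mileage prefers the inspection.
high-mileage: the inspection nets 33 − 15 = 18; no inspection nets 25. high-mileage prefers no inspection.
Neither type deviates, so the separating profile is an equilibrium.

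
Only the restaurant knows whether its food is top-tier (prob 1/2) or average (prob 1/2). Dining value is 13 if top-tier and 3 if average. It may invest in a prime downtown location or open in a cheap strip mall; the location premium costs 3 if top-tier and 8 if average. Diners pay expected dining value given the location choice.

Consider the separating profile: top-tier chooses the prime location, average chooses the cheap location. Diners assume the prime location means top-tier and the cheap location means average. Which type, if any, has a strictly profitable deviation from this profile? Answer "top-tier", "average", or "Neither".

The prime location pays 13; the cheap location pays 3.
top-tier: assigned the prime location, nets 13 − 3 = 10; deviating to the cheap location nets 3.
average: assigned the cheap location, nets 3; deviating to the prime location nets 13 − 8 = 5.
The average type gains 2 by deviating.

average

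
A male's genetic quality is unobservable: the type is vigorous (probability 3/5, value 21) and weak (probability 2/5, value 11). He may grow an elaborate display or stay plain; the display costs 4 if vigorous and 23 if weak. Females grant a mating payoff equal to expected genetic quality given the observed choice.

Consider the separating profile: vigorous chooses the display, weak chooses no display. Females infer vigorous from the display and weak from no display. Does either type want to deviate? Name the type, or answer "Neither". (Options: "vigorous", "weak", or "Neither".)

Neither

The display pays 21; no display pays 11.
vigorous: assigned the display, nets 21 − 4 = 17; deviating to no display nets 11.
weak: assigned no display, nets 11; deviating to the display nets 21 − 23 = -2.
Both types strictly prefer their assigned action; no profitable deviation.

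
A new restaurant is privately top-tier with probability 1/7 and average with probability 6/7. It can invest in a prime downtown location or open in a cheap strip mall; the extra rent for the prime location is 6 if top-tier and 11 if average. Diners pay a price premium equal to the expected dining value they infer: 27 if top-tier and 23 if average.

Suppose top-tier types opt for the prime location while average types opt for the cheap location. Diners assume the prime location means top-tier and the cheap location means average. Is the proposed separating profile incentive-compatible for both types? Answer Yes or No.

No

Under these beliefs, the prime location earns price premium 27 and the cheap location earns price premium 23.
top-tier: the prime location nets 27 − 6 = 21; the cheap location nets 23. top-tier would deviate to the cheap location.
average: the prime location nets 27 − 11 = 16; the cheap location nets 23. average prefers the cheap location.
top-tier has a profitable deviation, so the profile is not an equilibrium.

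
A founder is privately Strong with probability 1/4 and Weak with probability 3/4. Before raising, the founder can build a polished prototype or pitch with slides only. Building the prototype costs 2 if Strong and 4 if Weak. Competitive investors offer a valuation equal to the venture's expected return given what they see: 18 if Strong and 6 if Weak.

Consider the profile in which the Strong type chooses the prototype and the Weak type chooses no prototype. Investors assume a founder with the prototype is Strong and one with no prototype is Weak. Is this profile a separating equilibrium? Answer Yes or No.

Under these beliefs, the prototype earns valuation 18 and no prototype earns valuation 6.
Strong: the prototype nets 18 − 2 = 16; no prototype nets 6. Strong prefers the prototype.
Weak: the prototype nets 18 − 4 = 14; no prototype nets 6. Weak would deviate to the prototype.
Weak has a profitable deviation, so the profile is not an equilibrium.

No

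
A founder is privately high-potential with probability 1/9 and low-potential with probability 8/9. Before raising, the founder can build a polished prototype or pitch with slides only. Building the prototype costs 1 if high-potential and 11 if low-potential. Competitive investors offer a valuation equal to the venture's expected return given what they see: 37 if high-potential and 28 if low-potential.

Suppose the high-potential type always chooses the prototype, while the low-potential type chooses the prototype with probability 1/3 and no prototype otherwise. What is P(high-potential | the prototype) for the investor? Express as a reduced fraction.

3/11

P(the prototype) = (1/9)·1 + (8/9)·(1/3) = 11/27.
By Bayes' rule, P(high-potential | the prototype) = (1/9) / (11/27) = 3/11.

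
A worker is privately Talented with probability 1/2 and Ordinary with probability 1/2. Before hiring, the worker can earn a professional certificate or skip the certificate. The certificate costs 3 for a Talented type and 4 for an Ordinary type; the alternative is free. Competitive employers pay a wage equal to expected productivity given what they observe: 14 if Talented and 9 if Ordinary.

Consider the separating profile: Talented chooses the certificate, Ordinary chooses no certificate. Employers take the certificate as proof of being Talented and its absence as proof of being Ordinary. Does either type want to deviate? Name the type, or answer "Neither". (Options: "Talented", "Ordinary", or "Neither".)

The certificate pays 14; no certificate pays 9.
Talented: assigned the certificate, nets 14 − 3 = 11; deviating to no certificate nets 9.
Ordinary: assigned no certificate, nets 9; deviating to the certificate nets 14 − 4 = 10.
The Ordinary type gains 1 by deviating.

Ordinary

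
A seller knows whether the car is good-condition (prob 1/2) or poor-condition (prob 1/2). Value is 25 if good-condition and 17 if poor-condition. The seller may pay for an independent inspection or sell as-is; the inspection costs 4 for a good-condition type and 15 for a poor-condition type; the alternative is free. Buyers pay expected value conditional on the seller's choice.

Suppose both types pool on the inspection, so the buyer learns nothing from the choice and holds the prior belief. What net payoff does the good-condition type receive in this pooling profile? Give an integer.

17

Pooled price = 1/2·25 + 1/2·17 = 21.
good-condition pays cost 4 for the inspection, so net payoff = 21 − 4 = 17.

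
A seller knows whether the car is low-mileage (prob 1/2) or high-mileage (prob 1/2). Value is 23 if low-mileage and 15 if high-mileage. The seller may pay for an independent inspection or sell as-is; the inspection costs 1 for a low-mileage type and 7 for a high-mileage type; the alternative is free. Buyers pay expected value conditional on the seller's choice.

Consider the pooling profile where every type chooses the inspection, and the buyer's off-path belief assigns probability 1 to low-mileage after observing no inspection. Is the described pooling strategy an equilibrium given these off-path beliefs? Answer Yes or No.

No

On path, the buyer holds the prior and pays 1/2·23 + 1/2·15 = 19. Off path (no inspection), believing low-mileage, it pays 23.
low-mileage: the inspection nets 19 − 1 = 18; no inspection nets 23. low-mileage would deviate.
high-mileage: the inspection nets 19 − 7 = 12; no inspection nets 23. high-mileage would deviate.
A type deviates, so pooling fails.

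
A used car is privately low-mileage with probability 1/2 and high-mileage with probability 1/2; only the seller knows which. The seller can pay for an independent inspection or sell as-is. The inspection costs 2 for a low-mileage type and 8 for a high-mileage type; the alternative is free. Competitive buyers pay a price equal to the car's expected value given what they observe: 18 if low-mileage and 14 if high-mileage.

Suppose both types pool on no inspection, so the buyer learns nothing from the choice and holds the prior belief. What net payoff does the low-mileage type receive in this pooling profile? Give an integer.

16

Pooled price = 1/2·18 + 1/2·14 = 16.
low-mileage pays no cost for no inspection, so net payoff = 16.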